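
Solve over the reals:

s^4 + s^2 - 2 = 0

Let u = s^2. The equation becomes u^2 + u - 2 = 0.
Factor: (u + 2)(u - 1) = 0, so u = -2 or u = 1.
s^2 = -2 < 0 has no real solution.
s^2 = 1 gives s = +/-1.

s = -1 or s = 1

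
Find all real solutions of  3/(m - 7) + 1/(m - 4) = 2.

Multiply both sides by (m - 7)(m - 4):
3(m - 4) + (m - 7) = 2(m - 7)(m - 4).
Expand and collect terms: 2m² - 26m + 75 = 0.
By the quadratic formula, m = (26 ± √76) / 4, so m ≈ 8.6794 or m ≈ 4.3206.
Neither value makes a denominator zero (m ≠ 7, m ≠ 4), so both are valid.

m = 4.3206 or m = 8.6794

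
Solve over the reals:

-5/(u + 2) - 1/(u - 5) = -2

Multiply both sides by (u + 2)(u - 5):
-5(u - 5) - (u + 2) = -2(u + 2)(u - 5).
Expand and collect terms: -2u² + 12u - 3 = 0.
By the quadratic formula, u = (-12 ± √120) / -4, so u ≈ 0.2614 or u ≈ 5.7386.
Neither value makes a denominator zero (u ≠ -2, u ≠ 5), so both are valid.

u = 0.2614 or u = 5.7386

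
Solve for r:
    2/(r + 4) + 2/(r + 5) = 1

Multiply both sides by (r + 4)(r + 5):
2(r + 5) + 2(r + 4) = (r + 4)(r + 5).
Expand and collect terms: r^2 + 5r + 2 = 0.
By the quadratic formula, r = (-5 +/- sqrt(17)) / 2, so r ~= -0.4384 or r ~= -4.5616.
Neither value makes a denominator zero (r != -4, r != -5), so both are valid.

r = -4.5616 or r = -0.4384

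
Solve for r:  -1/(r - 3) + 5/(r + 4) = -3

Multiply both sides by (r - 3)(r + 4):
-(r + 4) + 5(r - 3) = -3(r - 3)(r + 4).
Expand and collect terms: -3r² - 7r + 55 = 0.
By the quadratic formula, r = (7 ± √709) / -6, so r ≈ -5.6045 or r ≈ 3.2712.
Neither value makes a denominator zero (r ≠ 3, r ≠ -4), so both are valid.

r = -5.6045 or r = 3.2712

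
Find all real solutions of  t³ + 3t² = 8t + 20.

Rearrange: t³ + 3t² - 8t - 20 = 0.
Possible rational roots are divisors of -20. Testing t = -2 gives 0, so (t + 2) is a factor.
Divide: t³ + 3t² - 8t - 20 = (t + 2)(t² + t - 10).
Apply the quadratic formula to t² + t - 10 = 0: t = (-1 ± √41)/2, i.e. t ≈ 2.7016 or t ≈ -3.7016.

t = -3.7016 or t = -2 or t = 2.7016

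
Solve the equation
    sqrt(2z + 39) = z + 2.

z = 5

Square both sides: 2z + 39 = (z + 2)^2.
Expand and rearrange: z^2 + 2z - 35 = 0.
Solving gives z = 5 or z = -7.
Check each candidate in the original equation:
  z = 5: sqrt(49) = 7, while z + 2 = 7 — valid.
  z = -7: sqrt(25) = 5, while z + 2 = -5 — extraneous.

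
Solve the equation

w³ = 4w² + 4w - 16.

Rearrange: w³ - 4w² - 4w + 16 = 0.
Possible rational roots are divisors of 16. Testing w = 4 gives 0, so (w - 4) is a factor.
Divide: w³ - 4w² - 4w + 16 = (w - 4)(w² - 4).
Factor the quadratic: w = 2 or w = -2.

w = -2 or w = 2 or w = 4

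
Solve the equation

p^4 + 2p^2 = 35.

p = -2.2361 or p = 2.2361

Let u = p^2. The equation becomes u^2 + 2u - 35 = 0.
Factor: (u + 7)(u - 5) = 0, so u = -7 or u = 5.
p^2 = -7 < 0 has no real solution.
p^2 = 5 gives p = +/-sqrt(5) ~= +/-2.2361.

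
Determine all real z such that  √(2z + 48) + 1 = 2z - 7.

z = 8

Isolate the radical: √(2z + 48) = 2z - 8.
Square both sides: 2z + 48 = (2z - 8)².
Expand and rearrange: 4z² - 34z + 16 = 0.
Solving gives z = 8 or z = 0.5.
Check each candidate in the original equation:
  z = 8: √(64) = 8, while 2z - 8 = 8 — valid.
  z = 0.5: √(49) = 7, while 2z - 8 = -7 — extraneous.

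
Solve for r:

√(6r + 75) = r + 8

Square both sides: 6r + 75 = (r + 8)².
Expand and rearrange: r² + 10r - 11 = 0.
Solving gives r = 1 or r = -11.
Check each candidate in the original equation:
  r = 1: √(81) = 9, while r + 8 = 9 — valid.
  r = -11: √(9) = 3, while r + 8 = -3 — extraneous.

r = 1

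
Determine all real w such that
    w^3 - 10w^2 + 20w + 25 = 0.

Possible rational roots are divisors of 25. Testing w = 5 gives 0, so (w - 5) is a factor.
Divide: w^3 - 10w^2 + 20w + 25 = (w - 5)(w^2 - 5w - 5).
Apply the quadratic formula to w^2 - 5w - 5 = 0: w = (5 +/- sqrt(45))/2, i.e. w ~= 5.8541 or w ~= -0.8541.

w = -0.8541 or w = 5 or w = 5.8541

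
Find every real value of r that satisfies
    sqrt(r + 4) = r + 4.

r = -4 or r = -3

Square both sides: r + 4 = (r + 4)^2.
Expand and rearrange: r^2 + 7r + 12 = 0.
Solving gives r = -3 or r = -4.
Check each candidate in the original equation:
  r = -3: sqrt(1) = 1, while r + 4 = 1 — valid.
  r = -4: sqrt(0) = 0, while r + 4 = 0 — valid.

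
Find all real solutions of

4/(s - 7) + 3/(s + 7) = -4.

s = -7.8043 or s = 6.0543

Multiply both sides by (s - 7)(s + 7):
4(s + 7) + 3(s - 7) = -4(s - 7)(s + 7).
Expand and collect terms: -4s² - 7s + 189 = 0.
By the quadratic formula, s = (7 ± √3073) / -8, so s ≈ -7.8043 or s ≈ 6.0543.
Neither value makes a denominator zero (s ≠ 7, s ≠ -7), so both are valid.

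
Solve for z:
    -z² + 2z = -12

Rearrange to standard form: -z² + 2z + 12 = 0.
Discriminant: (2)² − 4·(-1)·12 = 52.
Quadratic formula: z = (-2 ± √52) / (-2).
So z = 1 - √(13) ≈ -2.6056 or z = 1 + √(13) ≈ 4.6056.

z = -2.6056 or z = 4.6056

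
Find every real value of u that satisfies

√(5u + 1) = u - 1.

Square both sides: 5u + 1 = (u - 1)².
Expand and rearrange: u² - 7u = 0.
Solving gives u = 7 or u = 0.
Check each candidate in the original equation:
  u = 7: √(36) = 6, while u - 1 = 6 — valid.
  u = 0: √(1) = 1, while u - 1 = -1 — extraneous.

u = 7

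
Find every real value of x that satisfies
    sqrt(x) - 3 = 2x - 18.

Isolate the radical: sqrt(x) = 2x - 15.
Square both sides: x = (2x - 15)^2.
Expand and rearrange: 4x^2 - 61x + 225 = 0.
Solving gives x = 9 or x = 6.25.
Check each candidate in the original equation:
  x = 9: sqrt(9) = 3, while 2x - 15 = 3 — valid.
  x = 6.25: sqrt(6.25) = 2.5, while 2x - 15 = -2.5 — extraneous.

x = 9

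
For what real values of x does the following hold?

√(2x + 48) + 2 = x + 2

x = 8

Isolate the radical: √(2x + 48) = x.
Square both sides: 2x + 48 = (x)².
Expand and rearrange: x² - 2x - 48 = 0.
Solving gives x = 8 or x = -6.
Check each candidate in the original equation:
  x = 8: √(64) = 8, while x = 8 — valid.
  x = -6: √(36) = 6, while x = -6 — extraneous.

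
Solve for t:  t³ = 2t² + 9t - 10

t = -2.7016 or t = 1 or t = 3.7016

Rearrange: t³ - 2t² - 9t + 10 = 0.
Possible rational roots are divisors of 10. Testing t = 1 gives 0, so (t - 1) is a factor.
Divide: t³ - 2t² - 9t + 10 = (t - 1)(t² - t - 10).
Apply the quadratic formula to t² - t - 10 = 0: t = (1 ± √41)/2, i.e. t ≈ 3.7016 or t ≈ -2.7016.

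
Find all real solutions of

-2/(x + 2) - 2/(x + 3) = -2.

Multiply both sides by (x + 2)(x + 3):
-2(x + 3) - 2(x + 2) = -2(x + 2)(x + 3).
Expand and collect terms: -2x^2 - 6x - 2 = 0.
By the quadratic formula, x = (6 +/- sqrt(20)) / -4, so x ~= -2.618 or x ~= -0.382.
Neither value makes a denominator zero (x != -2, x != -3), so both are valid.

x = -2.618 or x = -0.382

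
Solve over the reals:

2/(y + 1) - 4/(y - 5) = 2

Multiply both sides by (y + 1)(y - 5):
2(y - 5) - 4(y + 1) = 2(y + 1)(y - 5).
Expand and collect terms: 2y^2 - 6y + 4 = 0.
Factor or apply the quadratic formula: y = 2 or y = 1.
Neither value makes a denominator zero (y != -1, y != 5), so both are valid.

y = 1 or y = 2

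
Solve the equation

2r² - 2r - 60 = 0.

r = -5 or r = 6

Factor: 2(r - 6)(r + 5) = 0.
So r = 6 or r = -5.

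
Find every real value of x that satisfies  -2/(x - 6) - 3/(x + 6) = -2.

Multiply both sides by (x - 6)(x + 6):
-2(x + 6) - 3(x - 6) = -2(x - 6)(x + 6).
Expand and collect terms: -2x² + 5x + 66 = 0.
By the quadratic formula, x = (-5 ± √553) / -4, so x ≈ -4.629 or x ≈ 7.129.
Neither value makes a denominator zero (x ≠ 6, x ≠ -6), so both are valid.

x = -4.629 or x = 7.129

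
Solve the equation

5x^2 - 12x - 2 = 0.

Discriminant: (-12)^2 - 4*5*(-2) = 184.
Quadratic formula: x = (12 +/- sqrt(184)) / 10.
So x = 6/5 + sqrt(46)/5 ~= 2.5565 or x = 6/5 - sqrt(46)/5 ~= -0.1565.

x = -0.1565 or x = 2.5565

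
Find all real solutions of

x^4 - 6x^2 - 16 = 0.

x = -2.8284 or x = 2.8284

Let u = x^2. The equation becomes u^2 - 6u - 16 = 0.
Factor: (u - 8)(u + 2) = 0, so u = 8 or u = -2.
x^2 = 8 gives x = +/-2*sqrt(2) ~= +/-2.8284.
x^2 = -2 < 0 has no real solution.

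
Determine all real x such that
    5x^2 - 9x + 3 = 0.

Discriminant: (-9)^2 - 4*5*3 = 21.
Quadratic formula: x = (9 +/- sqrt(21)) / 10.
So x = sqrt(21)/10 + 9/10 ~= 1.3583 or x = 9/10 - sqrt(21)/10 ~= 0.4417.

x = 0.4417 or x = 1.3583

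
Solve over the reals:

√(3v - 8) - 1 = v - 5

v = 8

Isolate the radical: √(3v - 8) = v - 4.
Square both sides: 3v - 8 = (v - 4)².
Expand and rearrange: v² - 11v + 24 = 0.
Solving gives v = 8 or v = 3.
Check each candidate in the original equation:
  v = 8: √(16) = 4, while v - 4 = 4 — valid.
  v = 3: √(1) = 1, while v - 4 = -1 — extraneous.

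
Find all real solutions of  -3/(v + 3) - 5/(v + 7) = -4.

Multiply both sides by (v + 3)(v + 7):
-3(v + 7) - 5(v + 3) = -4(v + 3)(v + 7).
Expand and collect terms: -4v² - 32v - 48 = 0.
Factor or apply the quadratic formula: v = -6 or v = -2.
Neither value makes a denominator zero (v ≠ -3, v ≠ -7), so both are valid.

v = -6 or v = -2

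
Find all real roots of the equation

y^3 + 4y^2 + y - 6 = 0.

y = -3 or y = -2 or y = 1

Possible rational roots are divisors of -6. Testing y = -2 gives 0, so (y + 2) is a factor.
Divide: y^3 + 4y^2 + y - 6 = (y + 2)(y^2 + 2y - 3).
Factor the quadratic: y = 1 or y = -3.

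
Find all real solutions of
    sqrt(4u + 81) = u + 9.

u = 0

Square both sides: 4u + 81 = (u + 9)^2.
Expand and rearrange: u^2 + 14u = 0.
Solving gives u = 0 or u = -14.
Check each candidate in the original equation:
  u = 0: sqrt(81) = 9, while u + 9 = 9 — valid.
  u = -14: sqrt(25) = 5, while u + 9 = -5 — extraneous.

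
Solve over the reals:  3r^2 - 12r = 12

r = -0.8284 or r = 4.8284

Rearrange to standard form: 3r^2 - 12r - 12 = 0.
Discriminant: (-12)^2 - 4*3*(-12) = 288.
Quadratic formula: r = (12 +/- sqrt(288)) / 6.
So r = 2 + 2*sqrt(2) ~= 4.8284 or r = 2 - 2*sqrt(2) ~= -0.8284.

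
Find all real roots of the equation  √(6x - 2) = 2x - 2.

x = 3

Square both sides: 6x - 2 = (2x - 2)².
Expand and rearrange: 4x² - 14x + 6 = 0.
Solving gives x = 3 or x = 0.5.
Check each candidate in the original equation:
  x = 3: √(16) = 4, while 2x - 2 = 4 — valid.
  x = 0.5: √(1) = 1, while 2x - 2 = -1 — extraneous.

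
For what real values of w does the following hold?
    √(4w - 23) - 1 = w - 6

Isolate the radical: √(4w - 23) = w - 5.
Square both sides: 4w - 23 = (w - 5)².
Expand and rearrange: w² - 14w + 48 = 0.
Solving gives w = 8 or w = 6.
Check each candidate in the original equation:
  w = 8: √(9) = 3, while w - 5 = 3 — valid.
  w = 6: √(1) = 1, while w - 5 = 1 — valid.

w = 6 or w = 8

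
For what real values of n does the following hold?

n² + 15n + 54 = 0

n = -9 or n = -6

Factor: (n + 9)(n + 6) = 0.
So n = -9 or n = -6.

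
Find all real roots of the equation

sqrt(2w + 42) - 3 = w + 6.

Isolate the radical: sqrt(2w + 42) = w + 9.
Square both sides: 2w + 42 = (w + 9)^2.
Expand and rearrange: w^2 + 16w + 39 = 0.
Solving gives w = -3 or w = -13.
Check each candidate in the original equation:
  w = -3: sqrt(36) = 6, while w + 9 = 6 — valid.
  w = -13: sqrt(16) = 4, while w + 9 = -4 — extraneous.

w = -3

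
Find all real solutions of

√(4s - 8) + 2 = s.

Isolate the radical: √(4s - 8) = s - 2.
Square both sides: 4s - 8 = (s - 2)².
Expand and rearrange: s² - 8s + 12 = 0.
Solving gives s = 6 or s = 2.
Check each candidate in the original equation:
  s = 6: √(16) = 4, while s - 2 = 4 — valid.
  s = 2: √(0) = 0, while s - 2 = 0 — valid.

s = 2 or s = 6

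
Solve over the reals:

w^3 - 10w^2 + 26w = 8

Rearrange: w^3 - 10w^2 + 26w - 8 = 0.
Possible rational roots are divisors of -8. Testing w = 4 gives 0, so (w - 4) is a factor.
Divide: w^3 - 10w^2 + 26w - 8 = (w - 4)(w^2 - 6w + 2).
Apply the quadratic formula to w^2 - 6w + 2 = 0: w = (6 +/- sqrt(28))/2, i.e. w ~= 5.6458 or w ~= 0.3542.

w = 0.3542 or w = 4 or w = 5.6458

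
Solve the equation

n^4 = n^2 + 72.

n = -3 or n = 3

Let u = n^2. The equation becomes u^2 - u - 72 = 0.
Factor: (u - 9)(u + 8) = 0, so u = 9 or u = -8.
n^2 = 9 gives n = +/-3.
n^2 = -8 < 0 has no real solution.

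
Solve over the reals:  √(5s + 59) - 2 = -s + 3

Isolate the radical: √(5s + 59) = -s + 5.
Square both sides: 5s + 59 = (-s + 5)².
Expand and rearrange: s² - 15s - 34 = 0.
Solving gives s = 17 or s = -2.
Check each candidate in the original equation:
  s = 17: √(144) = 12, while -s + 5 = -12 — extraneous.
  s = -2: √(49) = 7, while -s + 5 = 7 — valid.

s = -2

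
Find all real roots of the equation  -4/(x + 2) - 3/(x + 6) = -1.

x = -4.772 or x = 3.772

Multiply both sides by (x + 2)(x + 6):
-4(x + 6) - 3(x + 2) = -(x + 2)(x + 6).
Expand and collect terms: -x^2 - x + 18 = 0.
By the quadratic formula, x = (1 +/- sqrt(73)) / -2, so x ~= -4.772 or x ~= 3.772.
Neither value makes a denominator zero (x != -2, x != -6), so both are valid.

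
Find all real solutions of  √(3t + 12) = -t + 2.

t = -1

Square both sides: 3t + 12 = (-t + 2)².
Expand and rearrange: t² - 7t - 8 = 0.
Solving gives t = 8 or t = -1.
Check each candidate in the original equation:
  t = 8: √(36) = 6, while -t + 2 = -6 — extraneous.
  t = -1: √(9) = 3, while -t + 2 = 3 — valid.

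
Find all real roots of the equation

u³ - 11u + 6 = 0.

Possible rational roots are divisors of 6. Testing u = 3 gives 0, so (u - 3) is a factor.
Divide: u³ - 11u + 6 = (u - 3)(u² + 3u - 2).
Apply the quadratic formula to u² + 3u - 2 = 0: u = (-3 ± √17)/2, i.e. u ≈ 0.5616 or u ≈ -3.5616.

u = -3.5616 or u = 0.5616 or u = 3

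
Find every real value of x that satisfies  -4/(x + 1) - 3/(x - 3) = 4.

Multiply both sides by (x + 1)(x - 3):
-4(x - 3) - 3(x + 1) = 4(x + 1)(x - 3).
Expand and collect terms: 4x² - x - 21 = 0.
By the quadratic formula, x = (1 ± √337) / 8, so x ≈ 2.4197 or x ≈ -2.1697.
Neither value makes a denominator zero (x ≠ -1, x ≠ 3), so both are valid.

x = -2.1697 or x = 2.4197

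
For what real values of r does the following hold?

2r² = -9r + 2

Rearrange to standard form: 2r² + 9r - 2 = 0.
Discriminant: (9)² − 4·2·(-2) = 97.
Quadratic formula: r = (-9 ± √97) / 4.
So r = -9/4 + √(97)/4 ≈ 0.2122 or r = -√(97)/4 - 9/4 ≈ -4.7122.

r = -4.7122 or r = 0.2122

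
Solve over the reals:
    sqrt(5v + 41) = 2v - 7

v = 8

Square both sides: 5v + 41 = (2v - 7)^2.
Expand and rearrange: 4v^2 - 33v + 8 = 0.
Solving gives v = 8 or v = 0.25.
Check each candidate in the original equation:
  v = 8: sqrt(81) = 9, while 2v - 7 = 9 — valid.
  v = 0.25: sqrt(42.25) = 6.5, while 2v - 7 = -6.5 — extraneous.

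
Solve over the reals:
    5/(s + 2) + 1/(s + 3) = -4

Multiply both sides by (s + 2)(s + 3):
5(s + 3) + (s + 2) = -4(s + 2)(s + 3).
Expand and collect terms: -4s² - 26s - 41 = 0.
By the quadratic formula, s = (26 ± √20) / -8, so s ≈ -3.809 or s ≈ -2.691.
Neither value makes a denominator zero (s ≠ -2, s ≠ -3), so both are valid.

s = -3.809 or s = -2.691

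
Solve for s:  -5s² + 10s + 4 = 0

s = -0.3416 or s = 2.3416

Discriminant: (10)² − 4·(-5)·4 = 180.
Quadratic formula: s = (-10 ± √180) / (-10).
So s = 1 - 3·√(5)/5 ≈ -0.3416 or s = 1 + 3·√(5)/5 ≈ 2.3416.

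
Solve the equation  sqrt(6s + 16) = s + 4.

s = -2 or s = 0

Square both sides: 6s + 16 = (s + 4)^2.
Expand and rearrange: s^2 + 2s = 0.
Solving gives s = 0 or s = -2.
Check each candidate in the original equation:
  s = 0: sqrt(16) = 4, while s + 4 = 4 — valid.
  s = -2: sqrt(4) = 2, while s + 4 = 2 — valid.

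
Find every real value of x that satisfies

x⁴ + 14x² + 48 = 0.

Let u = x². The equation becomes u² + 14u + 48 = 0.
Factor: (u + 8)(u + 6) = 0, so u = -8 or u = -6.
x² = -8 < 0 has no real solution.
x² = -6 < 0 has no real solution.

No real solutions.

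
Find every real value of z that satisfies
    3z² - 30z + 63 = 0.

z = 3 or z = 7

Factor: 3(z - 3)(z - 7) = 0.
So z = 3 or z = 7.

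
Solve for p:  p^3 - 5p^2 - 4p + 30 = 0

p = -2.3166 or p = 3 or p = 4.3166

Possible rational roots are divisors of 30. Testing p = 3 gives 0, so (p - 3) is a factor.
Divide: p^3 - 5p^2 - 4p + 30 = (p - 3)(p^2 - 2p - 10).
Apply the quadratic formula to p^2 - 2p - 10 = 0: p = (2 +/- sqrt(44))/2, i.e. p ~= 4.3166 or p ~= -2.3166.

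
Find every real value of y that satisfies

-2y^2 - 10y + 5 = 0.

y = -5.458 or y = 0.458

Discriminant: (-10)^2 - 4*(-2)*5 = 140.
Quadratic formula: y = (10 +/- sqrt(140)) / (-4).
So y = -sqrt(35)/2 - 5/2 ~= -5.458 or y = -5/2 + sqrt(35)/2 ~= 0.458.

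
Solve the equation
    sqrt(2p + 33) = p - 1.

p = 8

Square both sides: 2p + 33 = (p - 1)^2.
Expand and rearrange: p^2 - 4p - 32 = 0.
Solving gives p = 8 or p = -4.
Check each candidate in the original equation:
  p = 8: sqrt(49) = 7, while p - 1 = 7 — valid.
  p = -4: sqrt(25) = 5, while p - 1 = -5 — extraneous.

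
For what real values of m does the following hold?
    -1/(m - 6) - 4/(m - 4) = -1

Multiply both sides by (m - 6)(m - 4):
-(m - 4) - 4(m - 6) = -(m - 6)(m - 4).
Expand and collect terms: -m^2 + 15m - 52 = 0.
By the quadratic formula, m = (-15 +/- sqrt(17)) / -2, so m ~= 5.4384 or m ~= 9.5616.
Neither value makes a denominator zero (m != 6, m != 4), so both are valid.

m = 5.4384 or m = 9.5616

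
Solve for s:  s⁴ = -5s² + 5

Let u = s². The equation becomes u² + 5u - 5 = 0.
By the quadratic formula, u = -5/2 + 3·√(5)/2 or u = -3·√(5)/2 - 5/2.
s² = -5/2 + 3·√(5)/2 gives s = ±√(-5/2 + 3·√(5)/2) ≈ ±0.9242.
s² = -3·√(5)/2 - 5/2 < 0 has no real solution.

s = -0.9242 or s = 0.9242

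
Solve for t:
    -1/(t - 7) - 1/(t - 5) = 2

t = 4.382 or t = 6.618

Multiply both sides by (t - 7)(t - 5):
-(t - 5) - (t - 7) = 2(t - 7)(t - 5).
Expand and collect terms: 2t² - 22t + 58 = 0.
By the quadratic formula, t = (22 ± √20) / 4, so t ≈ 6.618 or t ≈ 4.382.
Neither value makes a denominator zero (t ≠ 7, t ≠ 5), so both are valid.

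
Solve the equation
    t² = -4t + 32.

Bring every term to one side: t² + 4t - 32 = 0.
Factor: (t + 8)(t - 4) = 0.
So t = -8 or t = 4.

t = -8 or t = 4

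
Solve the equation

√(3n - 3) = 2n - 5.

n = 4

Square both sides: 3n - 3 = (2n - 5)².
Expand and rearrange: 4n² - 23n + 28 = 0.
Solving gives n = 4 or n = 1.75.
Check each candidate in the original equation:
  n = 4: √(9) = 3, while 2n - 5 = 3 — valid.
  n = 1.75: √(2.25) = 1.5, while 2n - 5 = -1.5 — extraneous.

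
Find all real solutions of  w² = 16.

Bring every term to one side: w² - 16 = 0.
Factor: (w - 4)(w + 4) = 0.
So w = 4 or w = -4.

w = -4 or w = 4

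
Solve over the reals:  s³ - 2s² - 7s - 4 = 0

Possible rational roots are divisors of -4. Testing s = 4 gives 0, so (s - 4) is a factor.
Divide: s³ - 2s² - 7s - 4 = (s - 4)(s² + 2s + 1).
The quadratic has the repeated root s = -1.

s = -1 or s = 4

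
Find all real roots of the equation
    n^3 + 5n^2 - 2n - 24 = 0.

Possible rational roots are divisors of -24. Testing n = -3 gives 0, so (n + 3) is a factor.
Divide: n^3 + 5n^2 - 2n - 24 = (n + 3)(n^2 + 2n - 8).
Factor the quadratic: n = 2 or n = -4.

n = -4 or n = -3 or n = 2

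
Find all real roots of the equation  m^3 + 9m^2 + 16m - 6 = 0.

Possible rational roots are divisors of -6. Testing m = -3 gives 0, so (m + 3) is a factor.
Divide: m^3 + 9m^2 + 16m - 6 = (m + 3)(m^2 + 6m - 2).
Apply the quadratic formula to m^2 + 6m - 2 = 0: m = (-6 +/- sqrt(44))/2, i.e. m ~= 0.3166 or m ~= -6.3166.

m = -6.3166 or m = -3 or m = 0.3166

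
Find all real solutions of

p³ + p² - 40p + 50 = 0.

Possible rational roots are divisors of 50. Testing p = 5 gives 0, so (p - 5) is a factor.
Divide: p³ + p² - 40p + 50 = (p - 5)(p² + 6p - 10).
Apply the quadratic formula to p² + 6p - 10 = 0: p = (-6 ± √76)/2, i.e. p ≈ 1.3589 or p ≈ -7.3589.

p = -7.3589 or p = 1.3589 or p = 5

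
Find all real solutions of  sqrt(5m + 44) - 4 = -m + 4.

Isolate the radical: sqrt(5m + 44) = -m + 8.
Square both sides: 5m + 44 = (-m + 8)^2.
Expand and rearrange: m^2 - 21m + 20 = 0.
Solving gives m = 20 or m = 1.
Check each candidate in the original equation:
  m = 20: sqrt(144) = 12, while -m + 8 = -12 — extraneous.
  m = 1: sqrt(49) = 7, while -m + 8 = 7 — valid.

m = 1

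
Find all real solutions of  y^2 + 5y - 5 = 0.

Discriminant: (5)^2 - 4*1*(-5) = 45.
Quadratic formula: y = (-5 +/- sqrt(45)) / 2.
So y = -5/2 + 3*sqrt(5)/2 ~= 0.8541 or y = -3*sqrt(5)/2 - 5/2 ~= -5.8541.

y = -5.8541 or y = 0.8541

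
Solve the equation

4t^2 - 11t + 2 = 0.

t = 0.1958 or t = 2.5542

Discriminant: (-11)^2 - 4*4*2 = 89.
Quadratic formula: t = (11 +/- sqrt(89)) / 8.
So t = sqrt(89)/8 + 11/8 ~= 2.5542 or t = 11/8 - sqrt(89)/8 ~= 0.1958.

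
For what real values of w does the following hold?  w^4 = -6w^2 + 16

w = -1.4142 or w = 1.4142

Let u = w^2. The equation becomes u^2 + 6u - 16 = 0.
Factor: (u + 8)(u - 2) = 0, so u = -8 or u = 2.
w^2 = -8 < 0 has no real solution.
w^2 = 2 gives w = +/-sqrt(2) ~= +/-1.4142.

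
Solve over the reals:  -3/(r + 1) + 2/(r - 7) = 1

r = -3.5208 or r = 8.5208

Multiply both sides by (r + 1)(r - 7):
-3(r - 7) + 2(r + 1) = (r + 1)(r - 7).
Expand and collect terms: r^2 - 5r - 30 = 0.
By the quadratic formula, r = (5 +/- sqrt(145)) / 2, so r ~= 8.5208 or r ~= -3.5208.
Neither value makes a denominator zero (r != -1, r != 7), so both are valid.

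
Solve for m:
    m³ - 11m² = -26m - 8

m = -0.2749 or m = 4 or m = 7.2749

Rearrange: m³ - 11m² + 26m + 8 = 0.
Possible rational roots are divisors of 8. Testing m = 4 gives 0, so (m - 4) is a factor.
Divide: m³ - 11m² + 26m + 8 = (m - 4)(m² - 7m - 2).
Apply the quadratic formula to m² - 7m - 2 = 0: m = (7 ± √57)/2, i.e. m ≈ 7.2749 or m ≈ -0.2749.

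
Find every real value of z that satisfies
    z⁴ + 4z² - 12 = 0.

z = -1.4142 or z = 1.4142

Let u = z². The equation becomes u² + 4u - 12 = 0.
Factor: (u + 6)(u - 2) = 0, so u = -6 or u = 2.
z² = -6 < 0 has no real solution.
z² = 2 gives z = ±√(2) ≈ ±1.4142.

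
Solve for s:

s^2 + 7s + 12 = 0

Factor: (s + 3)(s + 4) = 0.
So s = -3 or s = -4.

s = -4 or s = -3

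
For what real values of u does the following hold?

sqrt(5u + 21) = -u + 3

Square both sides: 5u + 21 = (-u + 3)^2.
Expand and rearrange: u^2 - 11u - 12 = 0.
Solving gives u = 12 or u = -1.
Check each candidate in the original equation:
  u = 12: sqrt(81) = 9, while -u + 3 = -9 — extraneous.
  u = -1: sqrt(16) = 4, while -u + 3 = 4 — valid.

u = -1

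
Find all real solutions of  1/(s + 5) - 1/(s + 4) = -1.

Multiply both sides by (s + 5)(s + 4):
(s + 4) - (s + 5) = -(s + 5)(s + 4).
Expand and collect terms: -s² - 9s - 19 = 0.
By the quadratic formula, s = (9 ± √5) / -2, so s ≈ -5.618 or s ≈ -3.382.
Neither value makes a denominator zero (s ≠ -5, s ≠ -4), so both are valid.

s = -5.618 or s = -3.382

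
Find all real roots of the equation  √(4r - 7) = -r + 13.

Square both sides: 4r - 7 = (-r + 13)².
Expand and rearrange: r² - 30r + 176 = 0.
Solving gives r = 22 or r = 8.
Check each candidate in the original equation:
  r = 22: √(81) = 9, while -r + 13 = -9 — extraneous.
  r = 8: √(25) = 5, while -r + 13 = 5 — valid.

r = 8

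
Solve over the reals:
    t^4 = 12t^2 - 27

t = -3 or t = -1.7321 or t = 1.7321 or t = 3

Let u = t^2. The equation becomes u^2 - 12u + 27 = 0.
Factor: (u - 3)(u - 9) = 0, so u = 3 or u = 9.
t^2 = 3 gives t = +/-sqrt(3) ~= +/-1.7321.
t^2 = 9 gives t = +/-3.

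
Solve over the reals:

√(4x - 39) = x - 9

x = 10 or x = 12

Square both sides: 4x - 39 = (x - 9)².
Expand and rearrange: x² - 22x + 120 = 0.
Solving gives x = 12 or x = 10.
Check each candidate in the original equation:
  x = 12: √(9) = 3, while x - 9 = 3 — valid.
  x = 10: √(1) = 1, while x - 9 = 1 — valid.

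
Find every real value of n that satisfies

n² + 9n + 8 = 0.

n = -8 or n = -1

Factor: (n + 8)(n + 1) = 0.
So n = -8 or n = -1.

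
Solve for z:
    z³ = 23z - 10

Rearrange: z³ - 23z + 10 = 0.
Possible rational roots are divisors of 10. Testing z = -5 gives 0, so (z + 5) is a factor.
Divide: z³ - 23z + 10 = (z + 5)(z² - 5z + 2).
Apply the quadratic formula to z² - 5z + 2 = 0: z = (5 ± √17)/2, i.e. z ≈ 4.5616 or z ≈ 0.4384.

z = -5 or z = 0.4384 or z = 4.5616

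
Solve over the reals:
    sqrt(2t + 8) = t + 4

Square both sides: 2t + 8 = (t + 4)^2.
Expand and rearrange: t^2 + 6t + 8 = 0.
Solving gives t = -2 or t = -4.
Check each candidate in the original equation:
  t = -2: sqrt(4) = 2, while t + 4 = 2 — valid.
  t = -4: sqrt(0) = 0, while t + 4 = 0 — valid.

t = -4 or t = -2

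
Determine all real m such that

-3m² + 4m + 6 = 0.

Discriminant: (4)² − 4·(-3)·6 = 88.
Quadratic formula: m = (-4 ± √88) / (-6).
So m = 2/3 - √(22)/3 ≈ -0.8968 or m = 2/3 + √(22)/3 ≈ 2.2301.

m = -0.8968 or m = 2.2301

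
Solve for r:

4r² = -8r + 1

r = -2.118 or r = 0.118

Rearrange to standard form: 4r² + 8r - 1 = 0.
Discriminant: (8)² − 4·4·(-1) = 80.
Quadratic formula: r = (-8 ± √80) / 8.
So r = -1 + √(5)/2 ≈ 0.118 or r = -√(5)/2 - 1 ≈ -2.118.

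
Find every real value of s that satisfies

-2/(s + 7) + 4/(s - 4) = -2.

Multiply both sides by (s + 7)(s - 4):
-2(s - 4) + 4(s + 7) = -2(s + 7)(s - 4).
Expand and collect terms: -2s^2 - 8s + 20 = 0.
By the quadratic formula, s = (8 +/- sqrt(224)) / -4, so s ~= -5.7417 or s ~= 1.7417.
Neither value makes a denominator zero (s != -7, s != 4), so both are valid.

s = -5.7417 or s = 1.7417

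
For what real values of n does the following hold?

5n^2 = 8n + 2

Rearrange to standard form: 5n^2 - 8n - 2 = 0.
Discriminant: (-8)^2 - 4*5*(-2) = 104.
Quadratic formula: n = (8 +/- sqrt(104)) / 10.
So n = 4/5 + sqrt(26)/5 ~= 1.8198 or n = 4/5 - sqrt(26)/5 ~= -0.2198.

n = -0.2198 or n = 1.8198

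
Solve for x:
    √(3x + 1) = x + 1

Square both sides: 3x + 1 = (x + 1)².
Expand and rearrange: x² - x = 0.
Solving gives x = 1 or x = 0.
Check each candidate in the original equation:
  x = 1: √(4) = 2, while x + 1 = 2 — valid.
  x = 0: √(1) = 1, while x + 1 = 1 — valid.

x = 0 or x = 1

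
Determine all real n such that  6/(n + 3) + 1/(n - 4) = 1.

Multiply both sides by (n + 3)(n - 4):
6(n - 4) + (n + 3) = (n + 3)(n - 4).
Expand and collect terms: n^2 - 8n + 9 = 0.
By the quadratic formula, n = (8 +/- sqrt(28)) / 2, so n ~= 6.6458 or n ~= 1.3542.
Neither value makes a denominator zero (n != -3, n != 4), so both are valid.

n = 1.3542 or n = 6.6458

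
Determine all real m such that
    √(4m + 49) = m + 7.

m = 0

Square both sides: 4m + 49 = (m + 7)².
Expand and rearrange: m² + 10m = 0.
Solving gives m = 0 or m = -10.
Check each candidate in the original equation:
  m = 0: √(49) = 7, while m + 7 = 7 — valid.
  m = -10: √(9) = 3, while m + 7 = -3 — extraneous.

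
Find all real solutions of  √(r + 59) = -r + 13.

r = 5

Square both sides: r + 59 = (-r + 13)².
Expand and rearrange: r² - 27r + 110 = 0.
Solving gives r = 22 or r = 5.
Check each candidate in the original equation:
  r = 22: √(81) = 9, while -r + 13 = -9 — extraneous.
  r = 5: √(64) = 8, while -r + 13 = 8 — valid.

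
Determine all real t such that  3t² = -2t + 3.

t = -1.3874 or t = 0.7208

Rearrange to standard form: 3t² + 2t - 3 = 0.
Discriminant: (2)² − 4·3·(-3) = 40.
Quadratic formula: t = (-2 ± √40) / 6.
So t = -1/3 + √(10)/3 ≈ 0.7208 or t = -√(10)/3 - 1/3 ≈ -1.3874.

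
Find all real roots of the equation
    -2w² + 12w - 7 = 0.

w = 0.6548 or w = 5.3452

Discriminant: (12)² − 4·(-2)·(-7) = 88.
Quadratic formula: w = (-12 ± √88) / (-4).
So w = 3 - √(22)/2 ≈ 0.6548 or w = √(22)/2 + 3 ≈ 5.3452.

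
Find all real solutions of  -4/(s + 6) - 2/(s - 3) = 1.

s = -10.6847 or s = 1.6847

Multiply both sides by (s + 6)(s - 3):
-4(s - 3) - 2(s + 6) = (s + 6)(s - 3).
Expand and collect terms: s² + 9s - 18 = 0.
By the quadratic formula, s = (-9 ± √153) / 2, so s ≈ 1.6847 or s ≈ -10.6847.
Neither value makes a denominator zero (s ≠ -6, s ≠ 3), so both are valid.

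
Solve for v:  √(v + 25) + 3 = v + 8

v = 0

Isolate the radical: √(v + 25) = v + 5.
Square both sides: v + 25 = (v + 5)².
Expand and rearrange: v² + 9v = 0.
Solving gives v = 0 or v = -9.
Check each candidate in the original equation:
  v = 0: √(25) = 5, while v + 5 = 5 — valid.
  v = -9: √(16) = 4, while v + 5 = -4 — extraneous.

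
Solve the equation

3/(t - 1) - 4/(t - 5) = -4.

Multiply both sides by (t - 1)(t - 5):
3(t - 5) - 4(t - 1) = -4(t - 1)(t - 5).
Expand and collect terms: -4t^2 + 25t - 9 = 0.
By the quadratic formula, t = (-25 +/- sqrt(481)) / -8, so t ~= 0.3835 or t ~= 5.8665.
Neither value makes a denominator zero (t != 1, t != 5), so both are valid.

t = 0.3835 or t = 5.8665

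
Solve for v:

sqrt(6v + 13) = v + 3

v = -2 or v = 2

Square both sides: 6v + 13 = (v + 3)^2.
Expand and rearrange: v^2 - 4 = 0.
Solving gives v = 2 or v = -2.
Check each candidate in the original equation:
  v = 2: sqrt(25) = 5, while v + 3 = 5 — valid.
  v = -2: sqrt(1) = 1, while v + 3 = 1 — valid.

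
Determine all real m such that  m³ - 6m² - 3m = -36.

m = -2.2749 or m = 3 or m = 5.2749

Rearrange: m³ - 6m² - 3m + 36 = 0.
Possible rational roots are divisors of 36. Testing m = 3 gives 0, so (m - 3) is a factor.
Divide: m³ - 6m² - 3m + 36 = (m - 3)(m² - 3m - 12).
Apply the quadratic formula to m² - 3m - 12 = 0: m = (3 ± √57)/2, i.e. m ≈ 5.2749 or m ≈ -2.2749.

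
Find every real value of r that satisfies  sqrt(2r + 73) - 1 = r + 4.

Isolate the radical: sqrt(2r + 73) = r + 5.
Square both sides: 2r + 73 = (r + 5)^2.
Expand and rearrange: r^2 + 8r - 48 = 0.
Solving gives r = 4 or r = -12.
Check each candidate in the original equation:
  r = 4: sqrt(81) = 9, while r + 5 = 9 — valid.
  r = -12: sqrt(49) = 7, while r + 5 = -7 — extraneous.

r = 4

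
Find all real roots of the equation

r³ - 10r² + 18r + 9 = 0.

Possible rational roots are divisors of 9. Testing r = 3 gives 0, so (r - 3) is a factor.
Divide: r³ - 10r² + 18r + 9 = (r - 3)(r² - 7r - 3).
Apply the quadratic formula to r² - 7r - 3 = 0: r = (7 ± √61)/2, i.e. r ≈ 7.4051 or r ≈ -0.4051.

r = -0.4051 or r = 3 or r = 7.4051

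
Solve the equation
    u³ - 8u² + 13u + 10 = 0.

u = -0.5616 or u = 3.5616 or u = 5

Possible rational roots are divisors of 10. Testing u = 5 gives 0, so (u - 5) is a factor.
Divide: u³ - 8u² + 13u + 10 = (u - 5)(u² - 3u - 2).
Apply the quadratic formula to u² - 3u - 2 = 0: u = (3 ± √17)/2, i.e. u ≈ 3.5616 or u ≈ -0.5616.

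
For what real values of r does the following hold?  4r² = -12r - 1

r = -2.9142 or r = -0.0858

Rearrange to standard form: 4r² + 12r + 1 = 0.
Discriminant: (12)² − 4·4·1 = 128.
Quadratic formula: r = (-12 ± √128) / 8.
So r = -3/2 + √(2) ≈ -0.0858 or r = -3/2 - √(2) ≈ -2.9142.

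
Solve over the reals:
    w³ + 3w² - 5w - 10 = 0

Possible rational roots are divisors of -10. Testing w = 2 gives 0, so (w - 2) is a factor.
Divide: w³ + 3w² - 5w - 10 = (w - 2)(w² + 5w + 5).
Apply the quadratic formula to w² + 5w + 5 = 0: w = (-5 ± √5)/2, i.e. w ≈ -1.382 or w ≈ -3.618.

w = -3.618 or w = -1.382 or w = 2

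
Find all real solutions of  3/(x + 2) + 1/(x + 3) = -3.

x = -3.7676 or x = -2.5657

Multiply both sides by (x + 2)(x + 3):
3(x + 3) + (x + 2) = -3(x + 2)(x + 3).
Expand and collect terms: -3x^2 - 19x - 29 = 0.
By the quadratic formula, x = (19 +/- sqrt(13)) / -6, so x ~= -3.7676 or x ~= -2.5657.
Neither value makes a denominator zero (x != -2, x != -3), so both are valid.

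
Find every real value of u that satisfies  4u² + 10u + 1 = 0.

Discriminant: (10)² − 4·4·1 = 84.
Quadratic formula: u = (-10 ± √84) / 8.
So u = -5/4 + √(21)/4 ≈ -0.1044 or u = -5/4 - √(21)/4 ≈ -2.3956.

u = -2.3956 or u = -0.1044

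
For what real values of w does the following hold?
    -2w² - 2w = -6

Rearrange to standard form: -2w² - 2w + 6 = 0.
Discriminant: (-2)² − 4·(-2)·6 = 52.
Quadratic formula: w = (2 ± √52) / (-4).
So w = -√(13)/2 - 1/2 ≈ -2.3028 or w = -1/2 + √(13)/2 ≈ 1.3028.

w = -2.3028 or w = 1.3028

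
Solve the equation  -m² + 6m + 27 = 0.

Factor: -1(m - 9)(m + 3) = 0.
So m = 9 or m = -3.

m = -3 or m = 9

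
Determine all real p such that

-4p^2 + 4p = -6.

p = -0.8229 or p = 1.8229

Rearrange to standard form: -4p^2 + 4p + 6 = 0.
Discriminant: (4)^2 - 4*(-4)*6 = 112.
Quadratic formula: p = (-4 +/- sqrt(112)) / (-8).
So p = 1/2 - sqrt(7)/2 ~= -0.8229 or p = 1/2 + sqrt(7)/2 ~= 1.8229.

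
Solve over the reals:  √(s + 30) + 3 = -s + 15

Isolate the radical: √(s + 30) = -s + 12.
Square both sides: s + 30 = (-s + 12)².
Expand and rearrange: s² - 25s + 114 = 0.
Solving gives s = 19 or s = 6.
Check each candidate in the original equation:
  s = 19: √(49) = 7, while -s + 12 = -7 — extraneous.
  s = 6: √(36) = 6, while -s + 12 = 6 — valid.

s = 6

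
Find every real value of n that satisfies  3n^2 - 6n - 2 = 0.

Discriminant: (-6)^2 - 4*3*(-2) = 60.
Quadratic formula: n = (6 +/- sqrt(60)) / 6.
So n = 1 + sqrt(15)/3 ~= 2.291 or n = 1 - sqrt(15)/3 ~= -0.291.

n = -0.291 or n = 2.291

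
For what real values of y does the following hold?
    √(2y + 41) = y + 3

y = 4

Square both sides: 2y + 41 = (y + 3)².
Expand and rearrange: y² + 4y - 32 = 0.
Solving gives y = 4 or y = -8.
Check each candidate in the original equation:
  y = 4: √(49) = 7, while y + 3 = 7 — valid.
  y = -8: √(25) = 5, while y + 3 = -5 — extraneous.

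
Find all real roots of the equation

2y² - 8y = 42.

y = -3 or y = 7

Bring every term to one side: 2y² - 8y - 42 = 0.
Factor: 2(y - 7)(y + 3) = 0.
So y = 7 or y = -3.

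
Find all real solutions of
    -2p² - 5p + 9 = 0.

Discriminant: (-5)² − 4·(-2)·9 = 97.
Quadratic formula: p = (5 ± √97) / (-4).
So p = -√(97)/4 - 5/4 ≈ -3.7122 or p = -5/4 + √(97)/4 ≈ 1.2122.

p = -3.7122 or p = 1.2122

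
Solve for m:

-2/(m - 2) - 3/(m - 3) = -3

Multiply both sides by (m - 2)(m - 3):
-2(m - 3) - 3(m - 2) = -3(m - 2)(m - 3).
Expand and collect terms: -3m² + 20m - 30 = 0.
By the quadratic formula, m = (-20 ± √40) / -6, so m ≈ 2.2792 or m ≈ 4.3874.
Neither value makes a denominator zero (m ≠ 2, m ≠ 3), so both are valid.

m = 2.2792 or m = 4.3874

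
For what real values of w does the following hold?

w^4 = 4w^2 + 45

Let u = w^2. The equation becomes u^2 - 4u - 45 = 0.
Factor: (u - 9)(u + 5) = 0, so u = 9 or u = -5.
w^2 = 9 gives w = +/-3.
w^2 = -5 < 0 has no real solution.

w = -3 or w = 3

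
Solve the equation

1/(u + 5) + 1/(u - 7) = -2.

Multiply both sides by (u + 5)(u - 7):
(u - 7) + (u + 5) = -2(u + 5)(u - 7).
Expand and collect terms: -2u² + 2u + 72 = 0.
By the quadratic formula, u = (-2 ± √580) / -4, so u ≈ -5.5208 or u ≈ 6.5208.
Neither value makes a denominator zero (u ≠ -5, u ≠ 7), so both are valid.

u = -5.5208 or u = 6.5208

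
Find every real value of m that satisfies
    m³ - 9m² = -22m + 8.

m = 0.4384 or m = 4 or m = 4.5616

Rearrange: m³ - 9m² + 22m - 8 = 0.
Possible rational roots are divisors of -8. Testing m = 4 gives 0, so (m - 4) is a factor.
Divide: m³ - 9m² + 22m - 8 = (m - 4)(m² - 5m + 2).
Apply the quadratic formula to m² - 5m + 2 = 0: m = (5 ± √17)/2, i.e. m ≈ 4.5616 or m ≈ 0.4384.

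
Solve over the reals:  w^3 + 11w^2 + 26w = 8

w = -7.2749 or w = -4 or w = 0.2749

Rearrange: w^3 + 11w^2 + 26w - 8 = 0.
Possible rational roots are divisors of -8. Testing w = -4 gives 0, so (w + 4) is a factor.
Divide: w^3 + 11w^2 + 26w - 8 = (w + 4)(w^2 + 7w - 2).
Apply the quadratic formula to w^2 + 7w - 2 = 0: w = (-7 +/- sqrt(57))/2, i.e. w ~= 0.2749 or w ~= -7.2749.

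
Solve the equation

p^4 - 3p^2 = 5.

p = -2.0476 or p = 2.0476

Let u = p^2. The equation becomes u^2 - 3u - 5 = 0.
By the quadratic formula, u = 3/2 + sqrt(29)/2 or u = 3/2 - sqrt(29)/2.
p^2 = 3/2 + sqrt(29)/2 gives p = +/-sqrt(3/2 + sqrt(29)/2) ~= +/-2.0476.
p^2 = 3/2 - sqrt(29)/2 < 0 has no real solution.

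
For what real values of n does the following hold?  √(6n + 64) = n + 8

n = 0

Square both sides: 6n + 64 = (n + 8)².
Expand and rearrange: n² + 10n = 0.
Solving gives n = 0 or n = -10.
Check each candidate in the original equation:
  n = 0: √(64) = 8, while n + 8 = 8 — valid.
  n = -10: √(4) = 2, while n + 8 = -2 — extraneous.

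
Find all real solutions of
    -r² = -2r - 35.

Bring every term to one side: -r² + 2r + 35 = 0.
Factor: -1(r + 5)(r - 7) = 0.
So r = -5 or r = 7.

r = -5 or r = 7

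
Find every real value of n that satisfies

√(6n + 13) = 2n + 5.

Square both sides: 6n + 13 = (2n + 5)².
Expand and rearrange: 4n² + 14n + 12 = 0.
Solving gives n = -1.5 or n = -2.
Check each candidate in the original equation:
  n = -1.5: √(4) = 2, while 2n + 5 = 2 — valid.
  n = -2: √(1) = 1, while 2n + 5 = 1 — valid.

n = -2 or n = -1.5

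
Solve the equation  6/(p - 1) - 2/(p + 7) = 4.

p = -7.4244 or p = 2.4244

Multiply both sides by (p - 1)(p + 7):
6(p + 7) - 2(p - 1) = 4(p - 1)(p + 7).
Expand and collect terms: 4p^2 + 20p - 72 = 0.
By the quadratic formula, p = (-20 +/- sqrt(1552)) / 8, so p ~= 2.4244 or p ~= -7.4244.
Neither value makes a denominator zero (p != 1, p != -7), so both are valid.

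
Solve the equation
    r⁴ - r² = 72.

Let u = r². The equation becomes u² - u - 72 = 0.
Factor: (u - 9)(u + 8) = 0, so u = 9 or u = -8.
r² = 9 gives r = ±3.
r² = -8 < 0 has no real solution.

r = -3 or r = 3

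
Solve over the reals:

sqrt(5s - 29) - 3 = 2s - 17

s = 9

Isolate the radical: sqrt(5s - 29) = 2s - 14.
Square both sides: 5s - 29 = (2s - 14)^2.
Expand and rearrange: 4s^2 - 61s + 225 = 0.
Solving gives s = 9 or s = 6.25.
Check each candidate in the original equation:
  s = 9: sqrt(16) = 4, while 2s - 14 = 4 — valid.
  s = 6.25: sqrt(2.25) = 1.5, while 2s - 14 = -1.5 — extraneous.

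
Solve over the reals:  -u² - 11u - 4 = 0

u = -10.6235 or u = -0.3765

Discriminant: (-11)² − 4·(-1)·(-4) = 105.
Quadratic formula: u = (11 ± √105) / (-2).
So u = -11/2 - √(105)/2 ≈ -10.6235 or u = -11/2 + √(105)/2 ≈ -0.3765.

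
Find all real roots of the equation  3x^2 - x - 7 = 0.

Discriminant: (-1)^2 - 4*3*(-7) = 85.
Quadratic formula: x = (1 +/- sqrt(85)) / 6.
So x = 1/6 + sqrt(85)/6 ~= 1.7033 or x = 1/6 - sqrt(85)/6 ~= -1.3699.

x = -1.3699 or x = 1.7033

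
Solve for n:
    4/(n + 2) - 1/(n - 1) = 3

n = 0

Multiply both sides by (n + 2)(n - 1):
4(n - 1) - (n + 2) = 3(n + 2)(n - 1).
Expand and collect terms: 3n^2 = 0.
This has the repeated root n = 0.
Neither value makes a denominator zero (n != -2, n != 1), so both are valid.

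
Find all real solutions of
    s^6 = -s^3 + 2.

Let u = s^3. The equation becomes u^2 + u - 2 = 0.
Factor: (u - 1)(u + 2) = 0, so u = 1 or u = -2.
s^3 = 1 gives s = 1.
s^3 = -2 gives s = -(2)^(1/3) ~= -1.2599.

s = -1.2599 or s = 1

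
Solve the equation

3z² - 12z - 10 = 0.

z = -0.708 or z = 4.708

Discriminant: (-12)² − 4·3·(-10) = 264.
Quadratic formula: z = (12 ± √264) / 6.
So z = 2 + √(66)/3 ≈ 4.708 or z = 2 - √(66)/3 ≈ -0.708.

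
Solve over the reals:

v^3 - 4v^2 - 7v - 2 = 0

Possible rational roots are divisors of -2. Testing v = -1 gives 0, so (v + 1) is a factor.
Divide: v^3 - 4v^2 - 7v - 2 = (v + 1)(v^2 - 5v - 2).
Apply the quadratic formula to v^2 - 5v - 2 = 0: v = (5 +/- sqrt(33))/2, i.e. v ~= 5.3723 or v ~= -0.3723.

v = -1 or v = -0.3723 or v = 5.3723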